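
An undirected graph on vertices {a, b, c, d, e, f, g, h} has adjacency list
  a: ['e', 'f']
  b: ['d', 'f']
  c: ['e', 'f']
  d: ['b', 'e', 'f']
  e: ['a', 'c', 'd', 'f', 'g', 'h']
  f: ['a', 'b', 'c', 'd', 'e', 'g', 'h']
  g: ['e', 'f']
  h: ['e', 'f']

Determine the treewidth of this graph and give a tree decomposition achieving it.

Treewidth 2.
Bags: B1 = {c, e, f}  B2 = {a, e, f}  B3 = {e, f, g}  B4 = {e, f, h}  B5 = {d, e, f}  B6 = {b, d, f}
Tree: B1–B2, B1–B3, B1–B4, B3–B5, B5–B6

Every bag has size at most 3, so the width is 3 − 1 = 2 and tw(G) ≤ 2. For the lower bound, the 3 vertices {d, e, f} are pairwise adjacent, and any tree decomposition puts a clique entirely inside one bag — forcing width ≥ 2. Combining the bounds, tw(G) = 2.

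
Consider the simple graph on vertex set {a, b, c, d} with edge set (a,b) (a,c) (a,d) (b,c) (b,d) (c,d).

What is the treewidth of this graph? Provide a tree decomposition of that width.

Treewidth 3.
Bags: B1 = {a, b, c, d}
Tree: (single bag)

A single bag containing all 4 vertices is trivially a valid decomposition of width 3. On the other hand G contains the 4-clique {a, b, c, d}. A clique must lie in a single bag of any decomposition, so no decomposition can have width below 3. Therefore the treewidth is 3.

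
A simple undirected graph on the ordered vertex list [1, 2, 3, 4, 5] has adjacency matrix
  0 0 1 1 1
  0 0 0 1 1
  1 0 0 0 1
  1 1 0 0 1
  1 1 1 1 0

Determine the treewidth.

2

A width-2 tree decomposition is:
Bags: B1 = {1, 4, 5}  B2 = {1, 3, 5}  B3 = {2, 4, 5}
Tree: B1–B2, B1–B3
The largest bag has 3 vertices, giving width 2; this decomposition certifies tw(G) ≤ 2. Conversely, {1, 3, 5} is a clique of size 3, and the vertices of any clique must share a bag in every tree decomposition; so some bag has ≥ 3 vertices and tw(G) ≥ 2. Combining the bounds, tw(G) = 2.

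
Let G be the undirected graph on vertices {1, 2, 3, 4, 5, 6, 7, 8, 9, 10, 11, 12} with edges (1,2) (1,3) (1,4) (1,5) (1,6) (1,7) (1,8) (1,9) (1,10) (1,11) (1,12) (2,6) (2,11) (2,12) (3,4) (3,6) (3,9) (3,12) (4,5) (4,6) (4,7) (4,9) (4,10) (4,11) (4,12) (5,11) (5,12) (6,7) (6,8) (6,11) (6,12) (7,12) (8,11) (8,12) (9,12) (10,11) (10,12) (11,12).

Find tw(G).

4

A width-4 tree decomposition is:
Bags: B1 = {1, 4, 6, 11, 12}  B2 = {1, 3, 4, 6, 12}  B3 = {1, 4, 5, 11, 12}  B4 = {1, 4, 10, 11, 12}  B5 = {1, 4, 6, 7, 12}  B6 = {1, 6, 8, 11, 12}  B7 = {1, 3, 4, 9, 12}  B8 = {1, 2, 6, 11, 12}
Tree: B1–B2, B1–B3, B1–B4, B2–B5, B1–B6, B2–B7, B1–B8
Every bag has size at most 5, so the width is 5 − 1 = 4 and tw(G) ≤ 4. On the other hand G contains the 5-clique {1, 6, 8, 11, 12}. A clique must lie in a single bag of any decomposition, so no decomposition can have width below 4. Therefore the treewidth is 4.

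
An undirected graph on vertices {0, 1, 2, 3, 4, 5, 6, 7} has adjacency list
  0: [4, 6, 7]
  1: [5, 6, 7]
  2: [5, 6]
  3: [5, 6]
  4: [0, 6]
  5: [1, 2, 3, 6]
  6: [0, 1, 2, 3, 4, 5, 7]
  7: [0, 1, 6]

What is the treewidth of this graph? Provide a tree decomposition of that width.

Treewidth 2.
Bags: B1 = {0, 6, 7}  B2 = {1, 6, 7}  B3 = {1, 5, 6}  B4 = {0, 4, 6}  B5 = {2, 5, 6}  B6 = {3, 5, 6}
Tree: B1–B2, B2–B3, B1–B4, B3–B5, B3–B6

Each bag holds 3 vertices, so the decomposition has width 2, which upper-bounds the treewidth. On the other hand G contains the 3-clique {0, 4, 6}. A clique must lie in a single bag of any decomposition, so no decomposition can have width below 2. Hence tw(G) = 2 exactly.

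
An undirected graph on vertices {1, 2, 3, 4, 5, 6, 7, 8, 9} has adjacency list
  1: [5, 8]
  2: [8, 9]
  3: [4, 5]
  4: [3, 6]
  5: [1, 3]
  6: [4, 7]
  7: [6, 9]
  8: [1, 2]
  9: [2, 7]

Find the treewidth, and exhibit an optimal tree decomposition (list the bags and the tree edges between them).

Each bag holds 3 vertices, so the decomposition has width 2, which upper-bounds the treewidth. Since 9–7–6–4–3–5–1–8–2–9 is a cycle in G, G is not acyclic. Forests are exactly the graphs of treewidth ≤ 1, so tw(G) ≥ 2. Hence tw(G) = 2 exactly.

Treewidth 2.
One optimal decomposition is:
Bags: B1 = {6, 7, 9}  B2 = {4, 6, 9}  B3 = {3, 4, 9}  B4 = {3, 5, 9}  B5 = {1, 5, 9}  B6 = {1, 8, 9}  B7 = {2, 8, 9}
Tree: B1–B2, B2–B3, B3–B4, B4–B5, B5–B6, B6–B7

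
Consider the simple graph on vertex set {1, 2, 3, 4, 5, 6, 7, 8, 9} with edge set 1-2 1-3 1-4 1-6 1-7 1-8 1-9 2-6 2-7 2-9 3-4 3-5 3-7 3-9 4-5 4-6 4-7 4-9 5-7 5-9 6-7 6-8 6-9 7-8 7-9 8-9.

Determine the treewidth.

A width-4 tree decomposition is:
Bags: B1 = {1, 2, 6, 7, 9}  B2 = {1, 6, 7, 8, 9}  B3 = {1, 4, 6, 7, 9}  B4 = {1, 3, 4, 7, 9}  B5 = {3, 4, 5, 7, 9}
Tree: B1–B2, B2–B3, B3–B4, B4–B5
Each bag holds 5 vertices, so the decomposition has width 4, which upper-bounds the treewidth. For the lower bound, the 5 vertices {1, 3, 4, 7, 9} are pairwise adjacent, and any tree decomposition puts a clique entirely inside one bag — forcing width ≥ 4. Therefore the treewidth is 4.

4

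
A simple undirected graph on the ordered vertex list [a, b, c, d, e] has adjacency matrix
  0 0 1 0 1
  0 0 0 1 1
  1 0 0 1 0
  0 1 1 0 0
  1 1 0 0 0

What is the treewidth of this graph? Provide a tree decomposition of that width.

Treewidth 2.
One optimal decomposition is:
Bags: B1 = {a, b, e}  B2 = {a, b, d}  B3 = {a, c, d}
Tree: B1–B2, B2–B3

Each bag holds 3 vertices, so the decomposition has width 2, which upper-bounds the treewidth. For the lower bound, G contains the cycle a–e–b–d–c–a, so G is not a forest; only forests have treewidth ≤ 1, hence tw(G) ≥ 2. The upper and lower bounds meet at 2, so that is the treewidth.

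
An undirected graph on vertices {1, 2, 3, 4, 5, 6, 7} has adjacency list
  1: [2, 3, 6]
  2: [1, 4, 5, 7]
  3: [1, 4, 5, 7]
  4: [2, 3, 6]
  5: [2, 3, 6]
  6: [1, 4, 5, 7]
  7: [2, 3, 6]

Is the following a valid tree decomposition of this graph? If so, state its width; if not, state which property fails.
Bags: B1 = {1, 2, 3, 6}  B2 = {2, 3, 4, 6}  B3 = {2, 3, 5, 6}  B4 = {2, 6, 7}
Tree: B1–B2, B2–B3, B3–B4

A tree decomposition must satisfy three properties: every vertex lies in some bag; for every edge, both endpoints lie together in some bag; and for every vertex, the bags containing it form a connected subtree. Here edge (3,7) lies in no bag, so the decomposition is invalid.

No — edge (3,7) lies in no bag.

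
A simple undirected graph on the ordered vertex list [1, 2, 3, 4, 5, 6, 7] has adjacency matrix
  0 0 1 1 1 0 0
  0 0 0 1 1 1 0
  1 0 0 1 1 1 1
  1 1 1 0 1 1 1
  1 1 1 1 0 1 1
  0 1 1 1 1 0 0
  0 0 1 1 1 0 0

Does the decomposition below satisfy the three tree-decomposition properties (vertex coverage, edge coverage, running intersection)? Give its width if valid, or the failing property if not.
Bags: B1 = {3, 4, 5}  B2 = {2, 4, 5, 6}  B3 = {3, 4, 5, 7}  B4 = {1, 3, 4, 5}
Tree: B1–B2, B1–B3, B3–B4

No — edge (6,3) lies in no bag.

A tree decomposition must satisfy three properties: every vertex lies in some bag; for every edge, both endpoints lie together in some bag; and for every vertex, the bags containing it form a connected subtree. Here edge (6,3) lies in no bag, so the decomposition is invalid.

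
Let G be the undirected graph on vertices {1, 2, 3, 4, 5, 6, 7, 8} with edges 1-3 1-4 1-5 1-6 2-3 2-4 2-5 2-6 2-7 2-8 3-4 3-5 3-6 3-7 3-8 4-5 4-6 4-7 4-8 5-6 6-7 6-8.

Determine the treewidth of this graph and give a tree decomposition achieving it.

Treewidth 4.
One optimal decomposition is:
Bags: B1 = {2, 3, 4, 5, 6}  B2 = {2, 3, 4, 6, 8}  B3 = {1, 3, 4, 5, 6}  B4 = {2, 3, 4, 6, 7}
Tree: B1–B2, B1–B3, B2–B4

Every bag has size at most 5, so the width is 5 − 1 = 4 and tw(G) ≤ 4. Conversely, {1, 3, 4, 5, 6} is a clique of size 5, and the vertices of any clique must share a bag in every tree decomposition; so some bag has ≥ 5 vertices and tw(G) ≥ 4. Hence tw(G) = 4 exactly.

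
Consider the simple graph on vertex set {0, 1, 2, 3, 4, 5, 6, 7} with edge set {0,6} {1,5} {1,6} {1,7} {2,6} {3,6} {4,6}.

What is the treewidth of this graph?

1

A width-1 tree decomposition is:
Bags: B1 = {1, 7}  B2 = {1, 6}  B3 = {2, 6}  B4 = {1, 5}  B5 = {0, 6}  B6 = {3, 6}  B7 = {4, 6}
Tree: B1–B2, B2–B3, B1–B4, B3–B5, B3–B6, B2–B7
Every bag has size at most 2, so the width is 2 − 1 = 1 and tw(G) ≤ 1. Since G has at least one edge (e.g. 1–7), it is not an edgeless graph, so tw(G) ≥ 1. The upper and lower bounds meet at 1, so that is the treewidth.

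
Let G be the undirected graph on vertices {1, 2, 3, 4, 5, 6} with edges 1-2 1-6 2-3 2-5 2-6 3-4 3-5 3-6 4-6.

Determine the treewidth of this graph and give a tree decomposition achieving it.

The largest bag has 3 vertices, giving width 2; this decomposition certifies tw(G) ≤ 2. Conversely, {1, 2, 6} is a clique of size 3, and the vertices of any clique must share a bag in every tree decomposition; so some bag has ≥ 3 vertices and tw(G) ≥ 2. The upper and lower bounds meet at 2, so that is the treewidth.

Treewidth 2.
One optimal decomposition is:
Bags: B1 = {2, 3, 6}  B2 = {2, 3, 5}  B3 = {3, 4, 6}  B4 = {1, 2, 6}
Tree: B1–B2, B1–B3, B1–B4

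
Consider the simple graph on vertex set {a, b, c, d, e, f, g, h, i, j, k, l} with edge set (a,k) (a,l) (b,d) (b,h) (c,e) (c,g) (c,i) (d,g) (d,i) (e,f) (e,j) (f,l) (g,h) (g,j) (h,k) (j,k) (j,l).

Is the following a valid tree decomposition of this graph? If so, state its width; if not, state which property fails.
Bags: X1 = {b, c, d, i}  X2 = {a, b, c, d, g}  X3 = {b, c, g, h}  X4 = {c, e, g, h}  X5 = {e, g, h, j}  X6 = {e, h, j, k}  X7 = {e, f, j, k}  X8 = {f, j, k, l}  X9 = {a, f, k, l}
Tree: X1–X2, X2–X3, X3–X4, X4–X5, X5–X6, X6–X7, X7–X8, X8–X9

No — bags containing vertex a are not connected in the tree.

A tree decomposition must satisfy three properties: every vertex lies in some bag; for every edge, both endpoints lie together in some bag; and for every vertex, the bags containing it form a connected subtree. Here bags containing vertex a are not connected in the tree, so the decomposition is invalid.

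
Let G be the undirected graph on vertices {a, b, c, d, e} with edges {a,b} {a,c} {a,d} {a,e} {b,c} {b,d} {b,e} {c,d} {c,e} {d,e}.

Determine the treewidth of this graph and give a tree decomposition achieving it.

A single bag containing all 5 vertices is trivially a valid decomposition of width 4. For the lower bound, the 5 vertices {a, b, c, d, e} are pairwise adjacent, and any tree decomposition puts a clique entirely inside one bag — forcing width ≥ 4. Therefore the treewidth is 4.

Treewidth 4.
One such decomposition:
Bags: B1 = {a, b, c, d, e}
Tree: (single bag)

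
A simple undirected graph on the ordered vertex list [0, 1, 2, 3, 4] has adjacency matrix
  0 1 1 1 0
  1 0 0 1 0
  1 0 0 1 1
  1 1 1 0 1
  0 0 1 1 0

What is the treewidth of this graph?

2

A width-2 tree decomposition is:
Bags: B1 = {0, 1, 3}  B2 = {0, 2, 3}  B3 = {2, 3, 4}
Tree: B1–B2, B2–B3
Each bag holds 3 vertices, so the decomposition has width 2, which upper-bounds the treewidth. On the other hand G contains the 3-clique {0, 1, 3}. A clique must lie in a single bag of any decomposition, so no decomposition can have width below 2. Therefore the treewidth is 2.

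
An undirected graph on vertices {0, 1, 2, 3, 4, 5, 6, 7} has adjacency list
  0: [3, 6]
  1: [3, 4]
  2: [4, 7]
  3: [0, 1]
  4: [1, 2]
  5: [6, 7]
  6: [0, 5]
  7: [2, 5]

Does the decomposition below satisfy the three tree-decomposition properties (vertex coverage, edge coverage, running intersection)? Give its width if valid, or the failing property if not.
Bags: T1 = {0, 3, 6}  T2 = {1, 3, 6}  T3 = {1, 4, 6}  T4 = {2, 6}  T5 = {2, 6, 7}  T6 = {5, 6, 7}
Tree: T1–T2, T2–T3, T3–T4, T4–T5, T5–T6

No — edge (4,2) lies in no bag.

A tree decomposition must satisfy three properties: every vertex lies in some bag; for every edge, both endpoints lie together in some bag; and for every vertex, the bags containing it form a connected subtree. Here edge (4,2) lies in no bag, so the decomposition is invalid.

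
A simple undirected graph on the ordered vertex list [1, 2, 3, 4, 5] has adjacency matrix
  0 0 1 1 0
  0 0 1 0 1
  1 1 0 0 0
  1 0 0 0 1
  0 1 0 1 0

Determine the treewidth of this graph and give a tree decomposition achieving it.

Treewidth 2.
One optimal decomposition is:
Bags: B1 = {2, 3, 5}  B2 = {3, 4, 5}  B3 = {1, 3, 4}
Tree: B1–B2, B2–B3

Every bag has size at most 3, so the width is 3 − 1 = 2 and tw(G) ≤ 2. Since 3–2–5–4–1–3 is a cycle in G, G is not acyclic. Forests are exactly the graphs of treewidth ≤ 1, so tw(G) ≥ 2. Hence tw(G) = 2 exactly.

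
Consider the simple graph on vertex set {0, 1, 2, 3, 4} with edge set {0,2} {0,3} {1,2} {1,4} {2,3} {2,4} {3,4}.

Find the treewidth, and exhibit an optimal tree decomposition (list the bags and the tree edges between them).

Treewidth 2.
One such decomposition:
Bags: B1 = {1, 2, 4}  B2 = {2, 3, 4}  B3 = {0, 2, 3}
Tree: B1–B2, B2–B3

Each bag holds 3 vertices, so the decomposition has width 2, which upper-bounds the treewidth. On the other hand G contains the 3-clique {1, 2, 4}. A clique must lie in a single bag of any decomposition, so no decomposition can have width below 2. Combining the bounds, tw(G) = 2.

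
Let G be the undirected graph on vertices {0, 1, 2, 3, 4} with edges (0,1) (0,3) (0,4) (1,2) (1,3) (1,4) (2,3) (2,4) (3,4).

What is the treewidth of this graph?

3

A width-3 tree decomposition is:
Bags: B1 = {1, 2, 3, 4}  B2 = {0, 1, 3, 4}
Tree: B1–B2
Every bag has size at most 4, so the width is 4 − 1 = 3 and tw(G) ≤ 3. For the lower bound, the 4 vertices {0, 1, 3, 4} are pairwise adjacent, and any tree decomposition puts a clique entirely inside one bag — forcing width ≥ 3. Therefore the treewidth is 3.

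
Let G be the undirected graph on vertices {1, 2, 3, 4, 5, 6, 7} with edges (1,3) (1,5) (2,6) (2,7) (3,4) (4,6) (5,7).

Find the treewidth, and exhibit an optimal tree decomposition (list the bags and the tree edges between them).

Treewidth 2.
One optimal decomposition is:
Bags: B1 = {3, 4, 6}  B2 = {1, 3, 6}  B3 = {1, 5, 6}  B4 = {5, 6, 7}  B5 = {2, 6, 7}
Tree: B1–B2, B2–B3, B3–B4, B4–B5

Each bag holds 3 vertices, so the decomposition has width 2, which upper-bounds the treewidth. The edges 6–4–3–1–5–7–2–6 form a cycle, so G is not a tree and its treewidth is at least 2. Combining the bounds, tw(G) = 2.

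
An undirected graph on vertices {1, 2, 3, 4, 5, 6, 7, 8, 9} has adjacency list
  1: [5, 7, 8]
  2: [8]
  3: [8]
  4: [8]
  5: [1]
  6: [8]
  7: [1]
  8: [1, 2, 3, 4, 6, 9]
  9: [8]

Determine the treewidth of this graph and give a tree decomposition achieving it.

Treewidth 1.
Bags: B1 = {2, 8}  B2 = {1, 8}  B3 = {4, 8}  B4 = {1, 7}  B5 = {1, 5}  B6 = {8, 9}  B7 = {6, 8}  B8 = {3, 8}
Tree: B1–B2, B2–B3, B2–B4, B4–B5, B1–B6, B1–B7, B3–B8

Each bag holds 2 vertices, so the decomposition has width 1, which upper-bounds the treewidth. G has an edge, so its treewidth is at least 1. The upper and lower bounds meet at 1, so that is the treewidth.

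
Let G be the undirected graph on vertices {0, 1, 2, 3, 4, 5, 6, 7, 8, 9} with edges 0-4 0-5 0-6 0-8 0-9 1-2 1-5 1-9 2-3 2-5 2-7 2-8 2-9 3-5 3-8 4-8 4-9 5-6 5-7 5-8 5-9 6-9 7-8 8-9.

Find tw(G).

A width-3 tree decomposition is:
Bags: B1 = {0, 5, 8, 9}  B2 = {2, 5, 8, 9}  B3 = {1, 2, 5, 9}  B4 = {0, 4, 8, 9}  B5 = {0, 5, 6, 9}  B6 = {2, 3, 5, 8}  B7 = {2, 5, 7, 8}
Tree: B1–B2, B2–B3, B1–B4, B1–B5, B2–B6, B6–B7
The largest bag has 4 vertices, giving width 3; this decomposition certifies tw(G) ≤ 3. For the lower bound, the 4 vertices {0, 4, 8, 9} are pairwise adjacent, and any tree decomposition puts a clique entirely inside one bag — forcing width ≥ 3. Combining the bounds, tw(G) = 3.

3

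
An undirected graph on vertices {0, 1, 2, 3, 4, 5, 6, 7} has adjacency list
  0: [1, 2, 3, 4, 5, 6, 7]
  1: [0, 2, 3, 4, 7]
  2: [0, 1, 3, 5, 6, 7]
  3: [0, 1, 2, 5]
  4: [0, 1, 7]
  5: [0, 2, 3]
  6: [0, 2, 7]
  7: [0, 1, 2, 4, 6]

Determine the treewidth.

3

A width-3 tree decomposition is:
Bags: B1 = {0, 1, 2, 3}  B2 = {0, 1, 2, 7}  B3 = {0, 2, 3, 5}  B4 = {0, 1, 4, 7}  B5 = {0, 2, 6, 7}
Tree: B1–B2, B1–B3, B2–B4, B2–B5
The largest bag has 4 vertices, giving width 3; this decomposition certifies tw(G) ≤ 3. On the other hand G contains the 4-clique {0, 1, 2, 3}. A clique must lie in a single bag of any decomposition, so no decomposition can have width below 3. Hence tw(G) = 3 exactly.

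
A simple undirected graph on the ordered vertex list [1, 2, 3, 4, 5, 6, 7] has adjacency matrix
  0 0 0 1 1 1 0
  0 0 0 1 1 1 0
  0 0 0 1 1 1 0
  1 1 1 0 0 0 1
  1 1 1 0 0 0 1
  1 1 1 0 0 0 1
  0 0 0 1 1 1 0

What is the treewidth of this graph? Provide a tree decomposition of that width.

Each bag holds 4 vertices, so the decomposition has width 3, which upper-bounds the treewidth. For the lower bound: the 4 vertex sets {2,4}, {6,7}, {5}, {3} are disjoint, each induces a connected subgraph, and every pair is joined by at least one edge of G. Contracting each set to a single vertex therefore yields K_{4} as a minor, and since treewidth is minor-monotone, tw(G) ≥ tw(K_{4}) = 3. Therefore the treewidth is 3.

Treewidth 3.
Bags: B1 = {2, 4, 5, 6}  B2 = {4, 5, 6, 7}  B3 = {3, 4, 5, 6}  B4 = {1, 4, 5, 6}
Tree: B1–B2, B2–B3, B3–B4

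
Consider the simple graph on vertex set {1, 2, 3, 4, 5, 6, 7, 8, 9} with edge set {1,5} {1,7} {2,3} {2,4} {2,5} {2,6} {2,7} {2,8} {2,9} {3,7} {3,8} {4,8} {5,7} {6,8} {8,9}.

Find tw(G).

2

A width-2 tree decomposition is:
Bags: B1 = {2, 3, 7}  B2 = {2, 5, 7}  B3 = {2, 3, 8}  B4 = {2, 6, 8}  B5 = {1, 5, 7}  B6 = {2, 4, 8}  B7 = {2, 8, 9}
Tree: B1–B2, B1–B3, B3–B4, B2–B5, B3–B6, B3–B7
Every bag has size at most 3, so the width is 3 − 1 = 2 and tw(G) ≤ 2. For the lower bound, the 3 vertices {1, 5, 7} are pairwise adjacent, and any tree decomposition puts a clique entirely inside one bag — forcing width ≥ 2. The upper and lower bounds meet at 2, so that is the treewidth.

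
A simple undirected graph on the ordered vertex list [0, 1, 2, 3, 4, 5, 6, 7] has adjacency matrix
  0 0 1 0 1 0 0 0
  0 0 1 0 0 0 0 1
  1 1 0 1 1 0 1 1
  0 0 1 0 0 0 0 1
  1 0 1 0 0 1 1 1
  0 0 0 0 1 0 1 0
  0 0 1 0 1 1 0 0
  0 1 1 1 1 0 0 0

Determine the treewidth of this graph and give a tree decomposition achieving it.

Treewidth 2.
One such decomposition:
Bags: B1 = {2, 4, 6}  B2 = {2, 4, 7}  B3 = {1, 2, 7}  B4 = {4, 5, 6}  B5 = {0, 2, 4}  B6 = {2, 3, 7}
Tree: B1–B2, B2–B3, B1–B4, B1–B5, B3–B6

Every bag has size at most 3, so the width is 3 − 1 = 2 and tw(G) ≤ 2. On the other hand G contains the 3-clique {1, 2, 7}. A clique must lie in a single bag of any decomposition, so no decomposition can have width below 2. Therefore the treewidth is 2.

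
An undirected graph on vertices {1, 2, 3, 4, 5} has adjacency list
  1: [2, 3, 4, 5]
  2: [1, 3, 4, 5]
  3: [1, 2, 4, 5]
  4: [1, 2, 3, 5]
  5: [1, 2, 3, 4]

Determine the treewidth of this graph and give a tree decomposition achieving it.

A single bag containing all 5 vertices is trivially a valid decomposition of width 4. For the lower bound, the 5 vertices {1, 2, 3, 4, 5} are pairwise adjacent, and any tree decomposition puts a clique entirely inside one bag — forcing width ≥ 4. Hence tw(G) = 4 exactly.

Treewidth 4.
Bags: B1 = {1, 2, 3, 4, 5}
Tree: (single bag)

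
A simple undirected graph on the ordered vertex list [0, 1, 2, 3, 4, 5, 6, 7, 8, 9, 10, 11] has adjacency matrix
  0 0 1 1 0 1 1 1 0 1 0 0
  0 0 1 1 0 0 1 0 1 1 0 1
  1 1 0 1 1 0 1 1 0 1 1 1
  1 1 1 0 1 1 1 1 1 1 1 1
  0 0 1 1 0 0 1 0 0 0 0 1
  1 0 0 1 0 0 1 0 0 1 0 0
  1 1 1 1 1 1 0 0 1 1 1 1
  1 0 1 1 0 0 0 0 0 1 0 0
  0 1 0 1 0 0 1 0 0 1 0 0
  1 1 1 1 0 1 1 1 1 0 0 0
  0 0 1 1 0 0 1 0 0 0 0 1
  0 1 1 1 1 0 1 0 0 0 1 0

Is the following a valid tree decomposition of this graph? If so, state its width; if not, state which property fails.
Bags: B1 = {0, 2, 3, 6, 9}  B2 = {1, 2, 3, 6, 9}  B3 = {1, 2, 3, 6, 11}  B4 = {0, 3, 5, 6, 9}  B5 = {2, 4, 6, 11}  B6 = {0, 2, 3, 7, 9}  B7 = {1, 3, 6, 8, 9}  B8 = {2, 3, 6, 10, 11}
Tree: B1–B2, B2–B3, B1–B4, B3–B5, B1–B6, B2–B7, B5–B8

A tree decomposition must satisfy three properties: every vertex lies in some bag; for every edge, both endpoints lie together in some bag; and for every vertex, the bags containing it form a connected subtree. Here edge (3,4) lies in no bag, so the decomposition is invalid.

No — edge (3,4) lies in no bag.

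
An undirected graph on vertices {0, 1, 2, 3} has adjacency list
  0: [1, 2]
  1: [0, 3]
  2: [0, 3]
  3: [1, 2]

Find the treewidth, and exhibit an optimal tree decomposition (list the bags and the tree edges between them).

Treewidth 2.
One such decomposition:
Bags: B1 = {0, 2, 3}  B2 = {0, 1, 3}
Tree: B1–B2

The largest bag has 3 vertices, giving width 2; this decomposition certifies tw(G) ≤ 2. For the lower bound, G contains the cycle 3–2–0–1–3, so G is not a forest; only forests have treewidth ≤ 1, hence tw(G) ≥ 2. Hence tw(G) = 2 exactly.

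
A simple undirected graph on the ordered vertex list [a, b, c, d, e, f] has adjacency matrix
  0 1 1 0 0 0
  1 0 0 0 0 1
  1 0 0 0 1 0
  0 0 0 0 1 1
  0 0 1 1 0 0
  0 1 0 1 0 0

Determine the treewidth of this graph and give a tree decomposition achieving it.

Every bag has size at most 3, so the width is 3 − 1 = 2 and tw(G) ≤ 2. For the lower bound, G contains the cycle f–d–e–c–a–b–f, so G is not a forest; only forests have treewidth ≤ 1, hence tw(G) ≥ 2. Therefore the treewidth is 2.

Treewidth 2.
One optimal decomposition is:
Bags: B1 = {d, e, f}  B2 = {c, e, f}  B3 = {a, c, f}  B4 = {a, b, f}
Tree: B1–B2, B2–B3, B3–B4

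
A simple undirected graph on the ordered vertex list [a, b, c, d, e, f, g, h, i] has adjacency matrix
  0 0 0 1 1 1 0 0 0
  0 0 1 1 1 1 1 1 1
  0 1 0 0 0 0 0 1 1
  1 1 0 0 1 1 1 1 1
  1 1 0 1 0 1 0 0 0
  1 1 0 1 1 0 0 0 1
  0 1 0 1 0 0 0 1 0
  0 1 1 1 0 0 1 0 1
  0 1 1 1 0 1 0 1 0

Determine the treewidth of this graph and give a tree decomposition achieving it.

Treewidth 3.
One such decomposition:
Bags: B1 = {b, d, e, f}  B2 = {b, d, f, i}  B3 = {b, d, h, i}  B4 = {b, d, g, h}  B5 = {a, d, e, f}  B6 = {b, c, h, i}
Tree: B1–B2, B2–B3, B3–B4, B1–B5, B3–B6

Every bag has size at most 4, so the width is 4 − 1 = 3 and tw(G) ≤ 3. Conversely, {a, d, e, f} is a clique of size 4, and the vertices of any clique must share a bag in every tree decomposition; so some bag has ≥ 4 vertices and tw(G) ≥ 3. Therefore the treewidth is 3.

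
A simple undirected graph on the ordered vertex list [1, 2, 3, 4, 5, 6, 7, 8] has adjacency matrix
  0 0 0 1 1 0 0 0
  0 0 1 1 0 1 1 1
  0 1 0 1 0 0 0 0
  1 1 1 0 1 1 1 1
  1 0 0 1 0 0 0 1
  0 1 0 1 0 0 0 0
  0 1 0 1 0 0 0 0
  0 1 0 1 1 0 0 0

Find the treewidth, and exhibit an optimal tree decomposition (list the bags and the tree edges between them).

Every bag has size at most 3, so the width is 3 − 1 = 2 and tw(G) ≤ 2. Conversely, {1, 4, 5} is a clique of size 3, and the vertices of any clique must share a bag in every tree decomposition; so some bag has ≥ 3 vertices and tw(G) ≥ 2. Combining the bounds, tw(G) = 2.

Treewidth 2.
One optimal decomposition is:
Bags: B1 = {2, 3, 4}  B2 = {2, 4, 8}  B3 = {2, 4, 7}  B4 = {4, 5, 8}  B5 = {2, 4, 6}  B6 = {1, 4, 5}
Tree: B1–B2, B1–B3, B2–B4, B3–B5, B4–B6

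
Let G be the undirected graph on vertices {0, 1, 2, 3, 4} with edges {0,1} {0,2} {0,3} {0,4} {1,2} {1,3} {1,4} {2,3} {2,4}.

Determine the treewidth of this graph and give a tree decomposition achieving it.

Each bag holds 4 vertices, so the decomposition has width 3, which upper-bounds the treewidth. For the lower bound, the 4 vertices {0, 1, 2, 3} are pairwise adjacent, and any tree decomposition puts a clique entirely inside one bag — forcing width ≥ 3. The upper and lower bounds meet at 3, so that is the treewidth.

Treewidth 3.
One optimal decomposition is:
Bags: B1 = {0, 1, 2, 4}  B2 = {0, 1, 2, 3}
Tree: B1–B2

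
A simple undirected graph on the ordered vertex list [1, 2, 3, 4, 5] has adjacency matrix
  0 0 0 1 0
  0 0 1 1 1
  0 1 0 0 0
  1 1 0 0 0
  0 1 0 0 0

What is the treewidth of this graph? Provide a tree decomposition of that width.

Every bag has size at most 2, so the width is 2 − 1 = 1 and tw(G) ≤ 1. Since G has at least one edge (e.g. 2–3), it is not an edgeless graph, so tw(G) ≥ 1. Hence tw(G) = 1 exactly.

Treewidth 1.
One such decomposition:
Bags: B1 = {2, 3}  B2 = {2, 4}  B3 = {2, 5}  B4 = {1, 4}
Tree: B1–B2, B1–B3, B2–B4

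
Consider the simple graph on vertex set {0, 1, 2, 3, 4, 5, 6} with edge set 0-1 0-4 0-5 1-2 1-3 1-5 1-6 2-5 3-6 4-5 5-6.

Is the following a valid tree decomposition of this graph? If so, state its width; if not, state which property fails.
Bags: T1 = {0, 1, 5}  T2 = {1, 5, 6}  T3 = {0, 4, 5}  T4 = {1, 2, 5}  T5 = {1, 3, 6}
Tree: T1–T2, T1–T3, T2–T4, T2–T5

Yes; width 2.

Every vertex of G appears in some bag (union = {0, 1, 2, 3, 4, 5, 6}); every edge is covered by a bag; and for each vertex v the set of bags containing v is connected in the bag tree. The decomposition is therefore valid. The largest bag has 3 vertices, so the width is 2.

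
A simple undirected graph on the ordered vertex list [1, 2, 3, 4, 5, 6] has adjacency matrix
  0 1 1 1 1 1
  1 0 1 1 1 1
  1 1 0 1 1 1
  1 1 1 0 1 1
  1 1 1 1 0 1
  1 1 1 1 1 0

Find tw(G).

A width-5 tree decomposition is:
Bags: B1 = {1, 2, 3, 4, 5, 6}
Tree: (single bag)
A single bag containing all 6 vertices is trivially a valid decomposition of width 5. Conversely, {1, 2, 3, 4, 5, 6} is a clique of size 6, and the vertices of any clique must share a bag in every tree decomposition; so some bag has ≥ 6 vertices and tw(G) ≥ 5. Combining the bounds, tw(G) = 5.

5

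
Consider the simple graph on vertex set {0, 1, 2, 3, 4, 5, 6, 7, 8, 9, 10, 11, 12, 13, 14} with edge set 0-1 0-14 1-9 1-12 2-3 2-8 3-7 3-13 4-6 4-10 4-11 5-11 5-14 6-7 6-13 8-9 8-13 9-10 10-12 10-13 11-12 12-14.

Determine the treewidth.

3

A width-3 tree decomposition is:
Bags: B1 = {2, 3, 7, 8}  B2 = {3, 7, 8, 13}  B3 = {6, 7, 8, 13}  B4 = {6, 8, 9, 13}  B5 = {6, 9, 10, 13}  B6 = {4, 6, 9, 10}  B7 = {1, 4, 9, 10}  B8 = {1, 4, 10, 12}  B9 = {1, 4, 11, 12}  B10 = {0, 1, 11, 12}  B11 = {0, 11, 12, 14}  B12 = {0, 5, 11, 14}
Tree: B1–B2, B2–B3, B3–B4, B4–B5, B5–B6, B6–B7, B7–B8, B8–B9, B9–B10, B10–B11, B11–B12
Every bag has size at most 4, so the width is 4 − 1 = 3 and tw(G) ≤ 3. For the lower bound: the 4 vertex sets {2,3,7}, {8}, {13}, {4,6,9,10} are disjoint, each induces a connected subgraph, and every pair is joined by at least one edge of G. Contracting each set to a single vertex therefore yields K_{4} as a minor, and since treewidth is minor-monotone, tw(G) ≥ tw(K_{4}) = 3. The upper and lower bounds meet at 3, so that is the treewidth.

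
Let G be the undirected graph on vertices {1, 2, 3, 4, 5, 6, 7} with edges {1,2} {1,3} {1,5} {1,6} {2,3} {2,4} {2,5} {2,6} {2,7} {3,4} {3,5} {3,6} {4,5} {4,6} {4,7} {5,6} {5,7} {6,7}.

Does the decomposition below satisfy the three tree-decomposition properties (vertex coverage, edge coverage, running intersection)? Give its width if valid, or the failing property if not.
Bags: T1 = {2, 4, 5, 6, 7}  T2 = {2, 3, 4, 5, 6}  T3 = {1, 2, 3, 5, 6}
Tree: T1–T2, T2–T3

Yes; width 4.

Every vertex of G appears in some bag (union = {1, 2, 3, 4, 5, 6, 7}); every edge is covered by a bag; and for each vertex v the set of bags containing v is connected in the bag tree. The decomposition is therefore valid. The largest bag has 5 vertices, so the width is 4.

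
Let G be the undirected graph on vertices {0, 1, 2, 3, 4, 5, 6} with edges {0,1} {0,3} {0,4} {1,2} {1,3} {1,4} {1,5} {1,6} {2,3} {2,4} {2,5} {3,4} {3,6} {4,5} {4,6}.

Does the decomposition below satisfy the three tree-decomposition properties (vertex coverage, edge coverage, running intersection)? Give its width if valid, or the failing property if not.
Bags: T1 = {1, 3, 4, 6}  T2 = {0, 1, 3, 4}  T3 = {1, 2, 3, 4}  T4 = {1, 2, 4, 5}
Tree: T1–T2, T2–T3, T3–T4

Every vertex of G appears in some bag (union = {0, 1, 2, 3, 4, 5, 6}); every edge is covered by a bag; and for each vertex v the set of bags containing v is connected in the bag tree. The decomposition is therefore valid. The largest bag has 4 vertices, so the width is 3.

Yes; width 3.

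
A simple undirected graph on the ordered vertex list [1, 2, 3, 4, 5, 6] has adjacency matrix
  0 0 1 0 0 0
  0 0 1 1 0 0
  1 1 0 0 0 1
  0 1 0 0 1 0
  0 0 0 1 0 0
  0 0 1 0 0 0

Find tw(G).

A width-1 tree decomposition is:
Bags: B1 = {2, 3}  B2 = {2, 4}  B3 = {1, 3}  B4 = {4, 5}  B5 = {3, 6}
Tree: B1–B2, B1–B3, B2–B4, B3–B5
Every bag has size at most 2, so the width is 2 − 1 = 1 and tw(G) ≤ 1. Any graph with an edge has treewidth ≥ 1, and G has the edge 3–2. The upper and lower bounds meet at 1, so that is the treewidth.

1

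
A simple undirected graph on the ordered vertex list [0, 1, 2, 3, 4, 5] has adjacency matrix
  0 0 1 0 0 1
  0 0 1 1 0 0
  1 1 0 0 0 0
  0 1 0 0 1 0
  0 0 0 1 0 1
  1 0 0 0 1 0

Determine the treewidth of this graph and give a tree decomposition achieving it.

Treewidth 2.
One such decomposition:
Bags: B1 = {1, 2, 3}  B2 = {2, 3, 4}  B3 = {2, 4, 5}  B4 = {0, 2, 5}
Tree: B1–B2, B2–B3, B3–B4

The largest bag has 3 vertices, giving width 2; this decomposition certifies tw(G) ≤ 2. The edges 2–1–3–4–5–0–2 form a cycle, so G is not a tree and its treewidth is at least 2. Hence tw(G) = 2 exactly.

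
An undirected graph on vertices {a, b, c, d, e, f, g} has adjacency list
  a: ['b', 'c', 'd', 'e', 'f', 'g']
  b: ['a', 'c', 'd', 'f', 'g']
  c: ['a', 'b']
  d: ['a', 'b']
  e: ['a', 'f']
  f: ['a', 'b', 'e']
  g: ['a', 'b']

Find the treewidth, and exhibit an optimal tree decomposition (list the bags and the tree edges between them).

Treewidth 2.
One optimal decomposition is:
Bags: B1 = {a, b, f}  B2 = {a, b, d}  B3 = {a, e, f}  B4 = {a, b, c}  B5 = {a, b, g}
Tree: B1–B2, B1–B3, B1–B4, B4–B5

Every bag has size at most 3, so the width is 3 − 1 = 2 and tw(G) ≤ 2. Conversely, {a, e, f} is a clique of size 3, and the vertices of any clique must share a bag in every tree decomposition; so some bag has ≥ 3 vertices and tw(G) ≥ 2. Combining the bounds, tw(G) = 2.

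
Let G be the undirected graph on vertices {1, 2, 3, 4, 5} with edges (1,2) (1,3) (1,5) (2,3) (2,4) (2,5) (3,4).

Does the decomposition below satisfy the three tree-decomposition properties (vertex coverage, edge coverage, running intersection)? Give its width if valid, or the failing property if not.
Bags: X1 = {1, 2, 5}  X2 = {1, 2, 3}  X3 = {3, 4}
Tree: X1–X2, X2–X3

A tree decomposition must satisfy three properties: every vertex lies in some bag; for every edge, both endpoints lie together in some bag; and for every vertex, the bags containing it form a connected subtree. Here edge (2,4) lies in no bag, so the decomposition is invalid.

No — edge (2,4) lies in no bag.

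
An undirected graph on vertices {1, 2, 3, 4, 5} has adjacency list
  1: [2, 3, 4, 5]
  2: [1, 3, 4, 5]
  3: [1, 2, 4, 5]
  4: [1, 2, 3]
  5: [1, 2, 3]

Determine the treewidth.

3

A width-3 tree decomposition is:
Bags: B1 = {1, 2, 3, 5}  B2 = {1, 2, 3, 4}
Tree: B1–B2
The largest bag has 4 vertices, giving width 3; this decomposition certifies tw(G) ≤ 3. On the other hand G contains the 4-clique {1, 2, 3, 4}. A clique must lie in a single bag of any decomposition, so no decomposition can have width below 3. The upper and lower bounds meet at 3, so that is the treewidth.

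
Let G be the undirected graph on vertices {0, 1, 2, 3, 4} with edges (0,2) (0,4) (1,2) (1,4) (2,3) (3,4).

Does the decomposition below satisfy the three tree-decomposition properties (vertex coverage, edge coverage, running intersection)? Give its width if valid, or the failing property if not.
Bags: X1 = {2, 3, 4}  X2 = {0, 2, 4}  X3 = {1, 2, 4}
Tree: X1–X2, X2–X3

Vertex coverage: the bags together contain {0, 1, 2, 3, 4}, the full vertex set. Edge coverage: each edge of G has both endpoints in at least one bag. Running intersection: for every vertex, the bags containing it form a connected subtree. All three properties hold, so this is a valid tree decomposition of width max|bag| − 1 = 2, and hence tw(G) ≤ 2.

Yes; width 2.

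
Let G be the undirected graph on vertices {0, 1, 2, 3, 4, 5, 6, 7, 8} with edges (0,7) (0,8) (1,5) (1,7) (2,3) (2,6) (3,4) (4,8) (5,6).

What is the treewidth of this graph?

A width-2 tree decomposition is:
Bags: B1 = {2, 3, 6}  B2 = {3, 4, 6}  B3 = {4, 6, 8}  B4 = {0, 6, 8}  B5 = {0, 6, 7}  B6 = {1, 6, 7}  B7 = {1, 5, 6}
Tree: B1–B2, B2–B3, B3–B4, B4–B5, B5–B6, B6–B7
Every bag has size at most 3, so the width is 3 − 1 = 2 and tw(G) ≤ 2. Since 6–2–3–4–8–0–7–1–5–6 is a cycle in G, G is not acyclic. Forests are exactly the graphs of treewidth ≤ 1, so tw(G) ≥ 2. The upper and lower bounds meet at 2, so that is the treewidth.

2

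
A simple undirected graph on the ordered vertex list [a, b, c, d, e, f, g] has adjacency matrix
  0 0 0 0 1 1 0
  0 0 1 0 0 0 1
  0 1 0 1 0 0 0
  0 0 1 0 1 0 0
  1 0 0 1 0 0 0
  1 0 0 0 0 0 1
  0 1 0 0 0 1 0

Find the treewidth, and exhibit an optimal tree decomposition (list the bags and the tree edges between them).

Treewidth 2.
One optimal decomposition is:
Bags: B1 = {b, c, g}  B2 = {c, f, g}  B3 = {a, c, f}  B4 = {a, c, e}  B5 = {c, d, e}
Tree: B1–B2, B2–B3, B3–B4, B4–B5

The largest bag has 3 vertices, giving width 2; this decomposition certifies tw(G) ≤ 2. The edges c–b–g–f–a–e–d–c form a cycle, so G is not a tree and its treewidth is at least 2. Therefore the treewidth is 2.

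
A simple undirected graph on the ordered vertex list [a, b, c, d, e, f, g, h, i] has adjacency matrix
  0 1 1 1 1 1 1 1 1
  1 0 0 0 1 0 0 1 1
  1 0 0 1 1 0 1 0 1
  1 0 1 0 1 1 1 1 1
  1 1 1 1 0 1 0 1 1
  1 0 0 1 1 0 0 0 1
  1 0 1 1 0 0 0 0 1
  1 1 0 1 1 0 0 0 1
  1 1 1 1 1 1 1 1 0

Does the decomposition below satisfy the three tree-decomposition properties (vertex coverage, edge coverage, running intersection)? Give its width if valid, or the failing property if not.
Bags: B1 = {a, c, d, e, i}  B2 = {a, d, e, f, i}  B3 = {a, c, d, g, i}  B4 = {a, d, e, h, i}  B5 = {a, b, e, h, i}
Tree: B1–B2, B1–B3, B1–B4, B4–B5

Every vertex of G appears in some bag (union = {a, b, c, d, e, f, g, h, i}); every edge is covered by a bag; and for each vertex v the set of bags containing v is connected in the bag tree. The decomposition is therefore valid. The largest bag has 5 vertices, so the width is 4.

Yes; width 4.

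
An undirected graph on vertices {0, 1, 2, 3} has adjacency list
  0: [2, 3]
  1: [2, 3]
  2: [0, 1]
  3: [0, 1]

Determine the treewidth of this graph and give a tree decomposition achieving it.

Treewidth 2.
Bags: B1 = {0, 1, 3}  B2 = {0, 1, 2}
Tree: B1–B2

Every bag has size at most 3, so the width is 3 − 1 = 2 and tw(G) ≤ 2. The edges 1–3–0–2–1 form a cycle, so G is not a tree and its treewidth is at least 2. Hence tw(G) = 2 exactly.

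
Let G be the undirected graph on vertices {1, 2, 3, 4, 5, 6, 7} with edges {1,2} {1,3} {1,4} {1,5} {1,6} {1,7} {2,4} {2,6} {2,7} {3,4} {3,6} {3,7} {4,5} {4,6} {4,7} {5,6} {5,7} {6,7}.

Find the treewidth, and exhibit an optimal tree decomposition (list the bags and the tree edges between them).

Treewidth 4.
Bags: B1 = {1, 2, 4, 6, 7}  B2 = {1, 3, 4, 6, 7}  B3 = {1, 4, 5, 6, 7}
Tree: B1–B2, B1–B3

Every bag has size at most 5, so the width is 5 − 1 = 4 and tw(G) ≤ 4. On the other hand G contains the 5-clique {1, 2, 4, 6, 7}. A clique must lie in a single bag of any decomposition, so no decomposition can have width below 4. Combining the bounds, tw(G) = 4.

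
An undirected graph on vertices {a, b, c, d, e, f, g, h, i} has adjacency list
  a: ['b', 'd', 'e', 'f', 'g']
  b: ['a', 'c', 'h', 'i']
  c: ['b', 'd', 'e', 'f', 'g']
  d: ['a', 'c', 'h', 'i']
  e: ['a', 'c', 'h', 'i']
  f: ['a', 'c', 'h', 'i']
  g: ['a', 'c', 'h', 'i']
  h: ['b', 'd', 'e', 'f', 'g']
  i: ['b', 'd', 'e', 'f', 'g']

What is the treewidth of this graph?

A width-4 tree decomposition is:
Bags: B1 = {a, c, f, h, i}  B2 = {a, b, c, h, i}  B3 = {a, c, d, h, i}  B4 = {a, c, e, h, i}  B5 = {a, c, g, h, i}
Tree: B1–B2, B2–B3, B3–B4, B4–B5
The largest bag has 5 vertices, giving width 4; this decomposition certifies tw(G) ≤ 4. For the lower bound: the 5 vertex sets {c,f}, {b,i}, {d,h}, {a}, {e} are disjoint, each induces a connected subgraph, and every pair is joined by at least one edge of G. Contracting each set to a single vertex therefore yields K_{5} as a minor, and since treewidth is minor-monotone, tw(G) ≥ tw(K_{5}) = 4. Hence tw(G) = 4 exactly.

4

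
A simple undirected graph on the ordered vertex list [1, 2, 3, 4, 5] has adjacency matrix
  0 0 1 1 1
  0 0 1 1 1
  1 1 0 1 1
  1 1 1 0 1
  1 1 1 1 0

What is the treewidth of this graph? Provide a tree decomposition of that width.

Treewidth 3.
One such decomposition:
Bags: B1 = {1, 3, 4, 5}  B2 = {2, 3, 4, 5}
Tree: B1–B2

Every bag has size at most 4, so the width is 4 − 1 = 3 and tw(G) ≤ 3. Conversely, {1, 3, 4, 5} is a clique of size 4, and the vertices of any clique must share a bag in every tree decomposition; so some bag has ≥ 4 vertices and tw(G) ≥ 3. Hence tw(G) = 3 exactly.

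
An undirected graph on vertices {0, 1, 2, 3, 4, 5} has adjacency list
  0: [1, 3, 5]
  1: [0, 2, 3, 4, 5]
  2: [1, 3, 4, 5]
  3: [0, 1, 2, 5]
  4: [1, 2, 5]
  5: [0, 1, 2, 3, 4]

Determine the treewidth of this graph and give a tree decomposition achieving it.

Treewidth 3.
Bags: B1 = {1, 2, 3, 5}  B2 = {0, 1, 3, 5}  B3 = {1, 2, 4, 5}
Tree: B1–B2, B1–B3

Every bag has size at most 4, so the width is 4 − 1 = 3 and tw(G) ≤ 3. For the lower bound, the 4 vertices {0, 1, 3, 5} are pairwise adjacent, and any tree decomposition puts a clique entirely inside one bag — forcing width ≥ 3. Combining the bounds, tw(G) = 3.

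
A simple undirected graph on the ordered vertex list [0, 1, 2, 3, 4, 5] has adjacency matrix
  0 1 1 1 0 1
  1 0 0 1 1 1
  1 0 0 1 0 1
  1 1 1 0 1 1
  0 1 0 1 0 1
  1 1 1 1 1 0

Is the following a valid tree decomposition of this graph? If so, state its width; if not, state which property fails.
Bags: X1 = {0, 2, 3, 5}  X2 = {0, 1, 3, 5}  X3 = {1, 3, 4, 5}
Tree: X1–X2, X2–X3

Vertex coverage: the bags together contain {0, 1, 2, 3, 4, 5}, the full vertex set. Edge coverage: each edge of G has both endpoints in at least one bag. Running intersection: for every vertex, the bags containing it form a connected subtree. All three properties hold, so this is a valid tree decomposition of width max|bag| − 1 = 3, and hence tw(G) ≤ 3.

Yes; width 3.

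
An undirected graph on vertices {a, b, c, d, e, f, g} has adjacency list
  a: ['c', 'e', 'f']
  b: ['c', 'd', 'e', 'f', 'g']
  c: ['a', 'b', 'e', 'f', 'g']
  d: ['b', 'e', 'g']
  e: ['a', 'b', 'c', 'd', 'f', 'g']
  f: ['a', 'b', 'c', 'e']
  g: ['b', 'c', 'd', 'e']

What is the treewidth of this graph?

A width-3 tree decomposition is:
Bags: B1 = {b, c, e, f}  B2 = {b, c, e, g}  B3 = {a, c, e, f}  B4 = {b, d, e, g}
Tree: B1–B2, B1–B3, B2–B4
Every bag has size at most 4, so the width is 4 − 1 = 3 and tw(G) ≤ 3. For the lower bound, the 4 vertices {a, c, e, f} are pairwise adjacent, and any tree decomposition puts a clique entirely inside one bag — forcing width ≥ 3. The upper and lower bounds meet at 3, so that is the treewidth.

3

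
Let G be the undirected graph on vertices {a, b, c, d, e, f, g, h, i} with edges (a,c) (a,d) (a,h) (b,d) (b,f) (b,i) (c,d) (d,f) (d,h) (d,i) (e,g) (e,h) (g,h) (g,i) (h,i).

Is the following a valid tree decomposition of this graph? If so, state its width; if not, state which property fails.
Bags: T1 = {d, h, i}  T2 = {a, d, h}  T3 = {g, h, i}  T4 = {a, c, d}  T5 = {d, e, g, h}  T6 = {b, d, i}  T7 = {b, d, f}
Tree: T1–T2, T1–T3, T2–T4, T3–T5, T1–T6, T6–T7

A tree decomposition must satisfy three properties: every vertex lies in some bag; for every edge, both endpoints lie together in some bag; and for every vertex, the bags containing it form a connected subtree. Here bags containing vertex d are not connected in the tree, so the decomposition is invalid.

No — bags containing vertex d are not connected in the tree.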